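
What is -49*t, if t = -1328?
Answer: 65072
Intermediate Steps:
-49*t = -49*(-1328) = 65072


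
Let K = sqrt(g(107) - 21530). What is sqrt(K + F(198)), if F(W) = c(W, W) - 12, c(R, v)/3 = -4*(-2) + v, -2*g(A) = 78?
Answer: sqrt(606 + I*sqrt(21569)) ≈ 24.795 + 2.9616*I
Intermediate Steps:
g(A) = -39 (g(A) = -1/2*78 = -39)
c(R, v) = 24 + 3*v (c(R, v) = 3*(-4*(-2) + v) = 3*(8 + v) = 24 + 3*v)
F(W) = 12 + 3*W (F(W) = (24 + 3*W) - 12 = 12 + 3*W)
K = I*sqrt(21569) (K = sqrt(-39 - 21530) = sqrt(-21569) = I*sqrt(21569) ≈ 146.86*I)
sqrt(K + F(198)) = sqrt(I*sqrt(21569) + (12 + 3*198)) = sqrt(I*sqrt(21569) + (12 + 594)) = sqrt(I*sqrt(21569) + 606) = sqrt(606 + I*sqrt(21569))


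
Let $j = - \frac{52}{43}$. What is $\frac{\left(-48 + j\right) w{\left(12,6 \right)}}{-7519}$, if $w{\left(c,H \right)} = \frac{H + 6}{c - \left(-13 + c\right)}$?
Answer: $\frac{25392}{4203121} \approx 0.0060412$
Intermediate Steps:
$j = - \frac{52}{43}$ ($j = \left(-52\right) \frac{1}{43} = - \frac{52}{43} \approx -1.2093$)
$w{\left(c,H \right)} = \frac{6}{13} + \frac{H}{13}$ ($w{\left(c,H \right)} = \frac{6 + H}{13} = \left(6 + H\right) \frac{1}{13} = \frac{6}{13} + \frac{H}{13}$)
$\frac{\left(-48 + j\right) w{\left(12,6 \right)}}{-7519} = \frac{\left(-48 - \frac{52}{43}\right) \left(\frac{6}{13} + \frac{1}{13} \cdot 6\right)}{-7519} = - \frac{2116 \left(\frac{6}{13} + \frac{6}{13}\right)}{43} \left(- \frac{1}{7519}\right) = \left(- \frac{2116}{43}\right) \frac{12}{13} \left(- \frac{1}{7519}\right) = \left(- \frac{25392}{559}\right) \left(- \frac{1}{7519}\right) = \frac{25392}{4203121}$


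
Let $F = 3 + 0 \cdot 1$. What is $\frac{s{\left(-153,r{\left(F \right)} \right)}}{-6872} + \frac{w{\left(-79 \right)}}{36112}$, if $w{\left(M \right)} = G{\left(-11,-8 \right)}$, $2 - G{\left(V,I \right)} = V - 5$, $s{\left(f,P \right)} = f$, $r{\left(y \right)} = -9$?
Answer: $\frac{88263}{3877526} \approx 0.022763$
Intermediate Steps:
$F = 3$ ($F = 3 + 0 = 3$)
$G{\left(V,I \right)} = 7 - V$ ($G{\left(V,I \right)} = 2 - \left(V - 5\right) = 2 - \left(-5 + V\right) = 7 - V$)
$w{\left(M \right)} = 18$ ($w{\left(M \right)} = 7 - -11 = 7 + 11 = 18$)
$\frac{s{\left(-153,r{\left(F \right)} \right)}}{-6872} + \frac{w{\left(-79 \right)}}{36112} = - \frac{153}{-6872} + \frac{18}{36112} = \left(-153\right) \left(- \frac{1}{6872}\right) + 18 \cdot \frac{1}{36112} = \frac{153}{6872} + \frac{9}{18056} = \frac{88263}{3877526}$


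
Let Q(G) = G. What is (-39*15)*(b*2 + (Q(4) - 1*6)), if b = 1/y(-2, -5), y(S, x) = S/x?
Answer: -1755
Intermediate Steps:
b = 5/2 (b = 1/(-2/(-5)) = 1/(-2*(-⅕)) = 1/(⅖) = 5/2 ≈ 2.5000)
(-39*15)*(b*2 + (Q(4) - 1*6)) = (-39*15)*((5/2)*2 + (4 - 1*6)) = -585*(5 + (4 - 6)) = -585*(5 - 2) = -585*3 = -1755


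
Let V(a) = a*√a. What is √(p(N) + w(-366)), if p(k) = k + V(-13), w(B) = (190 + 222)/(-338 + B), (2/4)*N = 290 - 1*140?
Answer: √(579667 - 25168*I*√13)/44 ≈ 17.356 - 1.3503*I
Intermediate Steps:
N = 300 (N = 2*(290 - 1*140) = 2*(290 - 140) = 2*150 = 300)
V(a) = a^(3/2)
w(B) = 412/(-338 + B)
p(k) = k - 13*I*√13 (p(k) = k + (-13)^(3/2) = k - 13*I*√13)
√(p(N) + w(-366)) = √((300 - 13*I*√13) + 412/(-338 - 366)) = √((300 - 13*I*√13) + 412/(-704)) = √((300 - 13*I*√13) + 412*(-1/704)) = √((300 - 13*I*√13) - 103/176) = √(52697/176 - 13*I*√13)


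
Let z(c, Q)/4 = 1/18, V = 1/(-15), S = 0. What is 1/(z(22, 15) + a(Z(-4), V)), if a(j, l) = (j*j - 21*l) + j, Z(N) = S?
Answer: 45/73 ≈ 0.61644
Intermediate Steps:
V = -1/15 ≈ -0.066667
z(c, Q) = 2/9 (z(c, Q) = 4/18 = 4*(1/18) = 2/9)
Z(N) = 0
a(j, l) = j + j² - 21*l (a(j, l) = (j² - 21*l) + j = j + j² - 21*l)
1/(z(22, 15) + a(Z(-4), V)) = 1/(2/9 + (0 + 0² - 21*(-1/15))) = 1/(2/9 + (0 + 0 + 7/5)) = 1/(2/9 + 7/5) = 1/(73/45) = 45/73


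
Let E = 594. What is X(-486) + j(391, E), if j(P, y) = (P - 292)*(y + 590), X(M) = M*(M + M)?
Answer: 589608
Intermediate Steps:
X(M) = 2*M² (X(M) = M*(2*M) = 2*M²)
j(P, y) = (-292 + P)*(590 + y)
X(-486) + j(391, E) = 2*(-486)² + (-172280 - 292*594 + 590*391 + 391*594) = 2*236196 + (-172280 - 173448 + 230690 + 232254) = 472392 + 117216 = 589608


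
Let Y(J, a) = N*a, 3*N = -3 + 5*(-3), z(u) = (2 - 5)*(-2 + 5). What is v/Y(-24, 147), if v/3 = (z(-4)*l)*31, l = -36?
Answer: -1674/49 ≈ -34.163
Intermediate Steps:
z(u) = -9 (z(u) = -3*3 = -9)
N = -6 (N = (-3 + 5*(-3))/3 = (-3 - 15)/3 = (1/3)*(-18) = -6)
Y(J, a) = -6*a
v = 30132 (v = 3*(-9*(-36)*31) = 3*(324*31) = 3*10044 = 30132)
v/Y(-24, 147) = 30132/((-6*147)) = 30132/(-882) = 30132*(-1/882) = -1674/49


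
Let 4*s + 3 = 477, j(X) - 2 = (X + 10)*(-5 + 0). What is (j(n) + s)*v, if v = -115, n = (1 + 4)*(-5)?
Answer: -44965/2 ≈ -22483.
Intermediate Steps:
n = -25 (n = 5*(-5) = -25)
j(X) = -48 - 5*X (j(X) = 2 + (X + 10)*(-5 + 0) = 2 + (10 + X)*(-5) = 2 + (-50 - 5*X) = -48 - 5*X)
s = 237/2 (s = -3/4 + (1/4)*477 = -3/4 + 477/4 = 237/2 ≈ 118.50)
(j(n) + s)*v = ((-48 - 5*(-25)) + 237/2)*(-115) = ((-48 + 125) + 237/2)*(-115) = (77 + 237/2)*(-115) = (391/2)*(-115) = -44965/2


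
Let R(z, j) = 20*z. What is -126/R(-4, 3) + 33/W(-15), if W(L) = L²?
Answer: 1033/600 ≈ 1.7217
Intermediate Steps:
-126/R(-4, 3) + 33/W(-15) = -126/(20*(-4)) + 33/((-15)²) = -126/(-80) + 33/225 = -126*(-1/80) + 33*(1/225) = 63/40 + 11/75 = 1033/600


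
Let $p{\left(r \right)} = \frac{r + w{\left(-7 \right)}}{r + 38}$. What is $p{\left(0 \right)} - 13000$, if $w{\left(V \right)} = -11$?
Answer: $- \frac{494011}{38} \approx -13000.0$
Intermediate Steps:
$p{\left(r \right)} = \frac{-11 + r}{38 + r}$ ($p{\left(r \right)} = \frac{r - 11}{r + 38} = \frac{-11 + r}{38 + r}$)
$p{\left(0 \right)} - 13000 = \frac{-11 + 0}{38 + 0} - 13000 = \frac{1}{38} \left(-11\right) - 13000 = - \frac{11}{38} - 13000 = - \frac{494011}{38}$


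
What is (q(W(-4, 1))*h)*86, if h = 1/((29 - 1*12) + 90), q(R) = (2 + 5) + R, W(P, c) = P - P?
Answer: 602/107 ≈ 5.6262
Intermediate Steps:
W(P, c) = 0
q(R) = 7 + R
h = 1/107 (h = 1/((29 - 12) + 90) = 1/(17 + 90) = 1/107 ≈ 0.0093458)
(q(W(-4, 1))*h)*86 = ((7 + 0)*(1/107))*86 = (7*(1/107))*86 = (7/107)*86 = 602/107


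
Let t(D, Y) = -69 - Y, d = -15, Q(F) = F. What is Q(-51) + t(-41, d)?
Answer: -105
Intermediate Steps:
Q(-51) + t(-41, d) = -51 + (-69 - 1*(-15)) = -51 + (-69 + 15) = -51 - 54 = -105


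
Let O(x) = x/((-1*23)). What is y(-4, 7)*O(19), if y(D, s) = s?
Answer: -133/23 ≈ -5.7826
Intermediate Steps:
O(x) = -x/23 (O(x) = x/(-23) = x*(-1/23) = -x/23)
y(-4, 7)*O(19) = 7*(-1/23*19) = 7*(-19/23) = -133/23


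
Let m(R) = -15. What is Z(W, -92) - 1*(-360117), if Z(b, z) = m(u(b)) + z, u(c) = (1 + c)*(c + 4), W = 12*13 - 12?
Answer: 360010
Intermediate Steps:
W = 144 (W = 156 - 12 = 144)
u(c) = (1 + c)*(4 + c)
Z(b, z) = -15 + z
Z(W, -92) - 1*(-360117) = (-15 - 92) - 1*(-360117) = -107 + 360117 = 360010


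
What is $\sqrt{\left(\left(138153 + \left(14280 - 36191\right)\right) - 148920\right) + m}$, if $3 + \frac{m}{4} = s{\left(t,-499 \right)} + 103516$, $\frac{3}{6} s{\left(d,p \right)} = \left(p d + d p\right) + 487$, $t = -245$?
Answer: $165 \sqrt{86} \approx 1530.1$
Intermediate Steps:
$s{\left(d,p \right)} = 974 + 4 d p$ ($s{\left(d,p \right)} = 2 \left(\left(p d + d p\right) + 487\right) = 2 \left(\left(d p + d p\right) + 487\right) = 2 \left(2 d p + 487\right) = 2 \left(487 + 2 d p\right) = 974 + 4 d p$)
$m = 2374028$ ($m = -12 + 4 \left(\left(974 + 4 \left(-245\right) \left(-499\right)\right) + 103516\right) = -12 + 4 \left(\left(974 + 489020\right) + 103516\right) = -12 + 4 \left(489994 + 103516\right) = -12 + 4 \cdot 593510 = -12 + 2374040 = 2374028$)
$\sqrt{\left(\left(138153 + \left(14280 - 36191\right)\right) - 148920\right) + m} = \sqrt{\left(\left(138153 + \left(14280 - 36191\right)\right) - 148920\right) + 2374028} = \sqrt{\left(\left(138153 - 21911\right) - 148920\right) + 2374028} = \sqrt{\left(116242 - 148920\right) + 2374028} = \sqrt{-32678 + 2374028} = \sqrt{2341350} = 165 \sqrt{86}$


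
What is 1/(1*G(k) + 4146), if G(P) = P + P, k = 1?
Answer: 1/4148 ≈ 0.00024108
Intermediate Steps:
G(P) = 2*P
1/(1*G(k) + 4146) = 1/(1*(2*1) + 4146) = 1/(1*2 + 4146) = 1/(2 + 4146) = 1/4148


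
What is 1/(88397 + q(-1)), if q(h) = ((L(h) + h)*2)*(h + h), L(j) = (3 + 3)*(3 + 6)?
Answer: 1/88185 ≈ 1.1340e-5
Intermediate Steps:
L(j) = 54 (L(j) = 6*9 = 54)
q(h) = 2*h*(108 + 2*h) (q(h) = ((54 + h)*2)*(h + h) = (108 + 2*h)*(2*h) = 2*h*(108 + 2*h))
1/(88397 + q(-1)) = 1/(88397 + 4*(-1)*(54 - 1)) = 1/(88397 + 4*(-1)*53) = 1/(88397 - 212) = 1/88185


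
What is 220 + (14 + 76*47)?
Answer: 3806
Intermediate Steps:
220 + (14 + 76*47) = 220 + (14 + 3572) = 220 + 3586 = 3806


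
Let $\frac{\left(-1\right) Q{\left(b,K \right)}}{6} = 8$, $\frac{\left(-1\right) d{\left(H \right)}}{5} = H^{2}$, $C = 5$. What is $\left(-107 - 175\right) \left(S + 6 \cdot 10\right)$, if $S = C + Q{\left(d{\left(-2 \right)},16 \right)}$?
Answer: $-4794$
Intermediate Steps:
$d{\left(H \right)} = - 5 H^{2}$
$Q{\left(b,K \right)} = -48$ ($Q{\left(b,K \right)} = \left(-6\right) 8 = -48$)
$S = -43$ ($S = 5 - 48 = -43$)
$\left(-107 - 175\right) \left(S + 6 \cdot 10\right) = \left(-107 - 175\right) \left(-43 + 6 \cdot 10\right) = - 282 \left(-43 + 60\right) = \left(-282\right) 17 = -4794$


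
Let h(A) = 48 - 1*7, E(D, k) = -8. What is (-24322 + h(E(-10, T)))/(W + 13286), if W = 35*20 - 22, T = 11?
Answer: -24281/13964 ≈ -1.7388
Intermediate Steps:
W = 678 (W = 700 - 22 = 678)
h(A) = 41 (h(A) = 48 - 7 = 41)
(-24322 + h(E(-10, T)))/(W + 13286) = (-24322 + 41)/(678 + 13286) = -24281/13964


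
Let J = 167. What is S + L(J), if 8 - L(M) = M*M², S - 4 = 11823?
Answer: -4645628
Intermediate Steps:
S = 11827 (S = 4 + 11823 = 11827)
L(M) = 8 - M³ (L(M) = 8 - M*M² = 8 - M³)
S + L(J) = 11827 + (8 - 1*167³) = 11827 + (8 - 1*4657463) = 11827 + (8 - 4657463) = 11827 - 4657455 = -4645628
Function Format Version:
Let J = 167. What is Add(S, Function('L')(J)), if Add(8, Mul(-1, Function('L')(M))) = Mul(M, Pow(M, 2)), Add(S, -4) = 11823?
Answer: -4645628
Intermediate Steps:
S = 11827 (S = Add(4, 11823) = 11827)
Function('L')(M) = Add(8, Mul(-1, Pow(M, 3))) (Function('L')(M) = Add(8, Mul(-1, Mul(M, Pow(M, 2)))) = Add(8, Mul(-1, Pow(M, 3))))
Add(S, Function('L')(J)) = Add(11827, Add(8, Mul(-1, Pow(167, 3)))) = Add(11827, Add(8, Mul(-1, 4657463))) = Add(11827, Add(8, -4657463)) = Add(11827, -4657455) = -4645628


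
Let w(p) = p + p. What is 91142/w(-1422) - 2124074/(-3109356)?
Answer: -642018653/20469927 ≈ -31.364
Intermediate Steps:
w(p) = 2*p
91142/w(-1422) - 2124074/(-3109356) = 91142/((2*(-1422))) - 2124074/(-3109356) = 91142/(-2844) - 2124074*(-1/3109356) = 91142*(-1/2844) + 1062037/1554678 = -45571/1422 + 1062037/1554678 = -642018653/20469927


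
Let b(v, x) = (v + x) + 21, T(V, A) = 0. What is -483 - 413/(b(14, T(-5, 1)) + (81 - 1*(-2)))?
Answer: -973/2 ≈ -486.50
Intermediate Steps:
b(v, x) = 21 + v + x
-483 - 413/(b(14, T(-5, 1)) + (81 - 1*(-2))) = -483 - 413/((21 + 14 + 0) + (81 - 1*(-2))) = -483 - 413/(35 + (81 + 2)) = -483 - 413/(35 + 83) = -483 - 413/118 = -483 + (1/118)*(-413) = -483 - 7/2 = -973/2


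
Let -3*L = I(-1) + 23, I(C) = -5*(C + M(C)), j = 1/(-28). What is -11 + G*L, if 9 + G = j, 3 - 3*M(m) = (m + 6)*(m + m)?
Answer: 2035/252 ≈ 8.0754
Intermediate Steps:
M(m) = 1 - 2*m*(6 + m)/3 (M(m) = 1 - (m + 6)*(m + m)/3 = 1 - (6 + m)*2*m/3 = 1 - 2*m*(6 + m)/3)
j = -1/28 ≈ -0.035714
G = -253/28 (G = -9 - 1/28 = -253/28 ≈ -9.0357)
I(C) = -5 + 15*C + 10*C**2/3 (I(C) = -5*(C + (1 - 4*C - 2*C**2/3)) = -5*(1 - 3*C - 2*C**2/3) = -5 + 15*C + 10*C**2/3)
L = -19/9 (L = -((-5 + 15*(-1) + (10/3)*(-1)**2) + 23)/3 = -((-5 - 15 + (10/3)*1) + 23)/3 = -((-5 - 15 + 10/3) + 23)/3 = -(-50/3 + 23)/3 = -1/3*19/3 = -19/9 ≈ -2.1111)
-11 + G*L = -11 - 253/28*(-19/9) = -11 + 4807/252 = 2035/252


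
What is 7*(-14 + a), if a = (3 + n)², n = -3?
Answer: -98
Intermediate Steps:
a = 0 (a = (3 - 3)² = 0² = 0)
7*(-14 + a) = 7*(-14 + 0) = 7*(-14) = -98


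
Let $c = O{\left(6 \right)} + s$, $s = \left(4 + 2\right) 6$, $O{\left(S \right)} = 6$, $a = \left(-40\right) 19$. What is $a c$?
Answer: $-31920$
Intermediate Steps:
$a = -760$
$s = 36$ ($s = 6 \cdot 6 = 36$)
$c = 42$ ($c = 6 + 36 = 42$)
$a c = \left(-760\right) 42 = -31920$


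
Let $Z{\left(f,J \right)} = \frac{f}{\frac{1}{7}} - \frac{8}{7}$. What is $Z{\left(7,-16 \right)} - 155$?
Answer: $- \frac{750}{7} \approx -107.14$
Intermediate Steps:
$Z{\left(f,J \right)} = - \frac{8}{7} + 7 f$ ($Z{\left(f,J \right)} = f \frac{1}{\frac{1}{7}} - \frac{8}{7} = f 7 - \frac{8}{7} = 7 f - \frac{8}{7} = - \frac{8}{7} + 7 f$)
$Z{\left(7,-16 \right)} - 155 = \left(- \frac{8}{7} + 7 \cdot 7\right) - 155 = \left(- \frac{8}{7} + 49\right) - 155 = \frac{335}{7} - 155 = - \frac{750}{7}$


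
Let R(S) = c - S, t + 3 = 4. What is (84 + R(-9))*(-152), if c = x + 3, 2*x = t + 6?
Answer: -15124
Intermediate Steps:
t = 1 (t = -3 + 4 = 1)
x = 7/2 (x = (1 + 6)/2 = (1/2)*7 = 7/2 ≈ 3.5000)
c = 13/2 (c = 7/2 + 3 = 13/2 ≈ 6.5000)
R(S) = 13/2 - S
(84 + R(-9))*(-152) = (84 + (13/2 - 1*(-9)))*(-152) = (84 + (13/2 + 9))*(-152) = (84 + 31/2)*(-152) = (199/2)*(-152) = -15124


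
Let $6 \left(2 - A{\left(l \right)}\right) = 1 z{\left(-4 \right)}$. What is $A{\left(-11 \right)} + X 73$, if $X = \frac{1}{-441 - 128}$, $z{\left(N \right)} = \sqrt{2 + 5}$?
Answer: $\frac{1065}{569} - \frac{\sqrt{7}}{6} \approx 1.4307$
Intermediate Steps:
$z{\left(N \right)} = \sqrt{7}$
$X = - \frac{1}{569}$ ($X = \frac{1}{-569} = - \frac{1}{569} \approx -0.0017575$)
$A{\left(l \right)} = 2 - \frac{\sqrt{7}}{6}$ ($A{\left(l \right)} = 2 - \frac{1 \sqrt{7}}{6} = 2 - \frac{\sqrt{7}}{6}$)
$A{\left(-11 \right)} + X 73 = \left(2 - \frac{\sqrt{7}}{6}\right) - \frac{73}{569} = \frac{1065}{569} - \frac{\sqrt{7}}{6}$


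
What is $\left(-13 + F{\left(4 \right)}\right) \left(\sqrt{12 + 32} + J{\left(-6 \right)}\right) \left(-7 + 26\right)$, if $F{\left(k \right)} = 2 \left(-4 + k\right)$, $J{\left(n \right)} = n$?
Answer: $1482 - 494 \sqrt{11} \approx -156.41$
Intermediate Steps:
$F{\left(k \right)} = -8 + 2 k$
$\left(-13 + F{\left(4 \right)}\right) \left(\sqrt{12 + 32} + J{\left(-6 \right)}\right) \left(-7 + 26\right) = \left(-13 + \left(-8 + 2 \cdot 4\right)\right) \left(\sqrt{12 + 32} - 6\right) \left(-7 + 26\right) = \left(-13 + \left(-8 + 8\right)\right) \left(\sqrt{44} - 6\right) 19 = \left(-13 + 0\right) \left(2 \sqrt{11} - 6\right) 19 = - 13 \left(-6 + 2 \sqrt{11}\right) 19 = - 13 \left(-114 + 38 \sqrt{11}\right) = 1482 - 494 \sqrt{11}$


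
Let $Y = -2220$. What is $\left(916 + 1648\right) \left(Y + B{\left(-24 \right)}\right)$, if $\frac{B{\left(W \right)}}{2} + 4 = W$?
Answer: $-5835664$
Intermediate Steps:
$B{\left(W \right)} = -8 + 2 W$
$\left(916 + 1648\right) \left(Y + B{\left(-24 \right)}\right) = \left(916 + 1648\right) \left(-2220 + \left(-8 + 2 \left(-24\right)\right)\right) = 2564 \left(-2220 - 56\right) = 2564 \left(-2276\right) = -5835664$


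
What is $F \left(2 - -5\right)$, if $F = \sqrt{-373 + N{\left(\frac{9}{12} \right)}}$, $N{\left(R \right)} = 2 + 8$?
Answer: $77 i \sqrt{3} \approx 133.37 i$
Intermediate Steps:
$N{\left(R \right)} = 10$
$F = 11 i \sqrt{3}$ ($F = \sqrt{-373 + 10} = \sqrt{-363} = 11 i \sqrt{3} \approx 19.053 i$)
$F \left(2 - -5\right) = 11 i \sqrt{3} \left(2 - -5\right) = 11 i \sqrt{3} \left(2 + 5\right) = 11 i \sqrt{3} \cdot 7 = 77 i \sqrt{3}$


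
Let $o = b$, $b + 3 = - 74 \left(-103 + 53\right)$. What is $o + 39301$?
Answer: $42998$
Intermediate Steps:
$b = 3697$ ($b = -3 - 74 \left(-103 + 53\right) = -3 - -3700 = -3 + 3700 = 3697$)
$o = 3697$
$o + 39301 = 3697 + 39301 = 42998$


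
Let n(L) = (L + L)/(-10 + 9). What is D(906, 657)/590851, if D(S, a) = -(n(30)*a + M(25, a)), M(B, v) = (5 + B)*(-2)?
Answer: 39480/590851 ≈ 0.066819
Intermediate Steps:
M(B, v) = -10 - 2*B
n(L) = -2*L (n(L) = (2*L)/(-1) = (2*L)*(-1) = -2*L)
D(S, a) = 60 + 60*a (D(S, a) = -((-2*30)*a + (-10 - 2*25)) = -(-60*a + (-10 - 50)) = -(-60*a - 60) = -(-60 - 60*a) = 60 + 60*a)
D(906, 657)/590851 = (60 + 60*657)/590851 = (60 + 39420)*(1/590851) = 39480*(1/590851) = 39480/590851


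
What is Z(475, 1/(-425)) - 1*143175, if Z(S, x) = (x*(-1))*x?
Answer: -25860984376/180625 ≈ -1.4318e+5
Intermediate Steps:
Z(S, x) = -x² (Z(S, x) = (-x)*x = -x²)
Z(475, 1/(-425)) - 1*143175 = -(1/(-425))² - 1*143175 = -(-1/425)² - 143175 = -1*1/180625 - 143175 = -1/180625 - 143175 = -25860984376/180625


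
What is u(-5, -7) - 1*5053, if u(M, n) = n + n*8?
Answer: -5116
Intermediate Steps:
u(M, n) = 9*n (u(M, n) = n + 8*n = 9*n)
u(-5, -7) - 1*5053 = 9*(-7) - 1*5053 = -63 - 5053 = -5116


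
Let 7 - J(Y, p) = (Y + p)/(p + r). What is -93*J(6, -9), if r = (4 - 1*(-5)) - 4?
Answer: -2325/4 ≈ -581.25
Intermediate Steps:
r = 5 (r = (4 + 5) - 4 = 9 - 4 = 5)
J(Y, p) = 7 - (Y + p)/(5 + p) (J(Y, p) = 7 - (Y + p)/(p + 5) = 7 - (Y + p)/(5 + p))
-93*J(6, -9) = -93*(35 - 1*6 + 6*(-9))/(5 - 9) = -93*(35 - 6 - 54)/(-4) = -(-93)*(-25)/4 = -93*25/4 = -2325/4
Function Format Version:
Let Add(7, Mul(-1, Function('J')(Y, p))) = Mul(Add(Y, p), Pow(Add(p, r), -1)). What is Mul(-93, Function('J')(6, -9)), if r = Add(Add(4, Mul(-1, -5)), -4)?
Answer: Rational(-2325, 4) ≈ -581.25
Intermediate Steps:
r = 5 (r = Add(Add(4, 5), -4) = Add(9, -4) = 5)
Function('J')(Y, p) = Add(7, Mul(-1, Pow(Add(5, p), -1), Add(Y, p))) (Function('J')(Y, p) = Add(7, Mul(-1, Mul(Add(Y, p), Pow(Add(p, 5), -1)))) = Add(7, Mul(-1, Mul(Add(Y, p), Pow(Add(5, p), -1)))) = Add(7, Mul(-1, Mul(Pow(Add(5, p), -1), Add(Y, p)))) = Add(7, Mul(-1, Pow(Add(5, p), -1), Add(Y, p))))
Mul(-93, Function('J')(6, -9)) = Mul(-93, Mul(Pow(Add(5, -9), -1), Add(35, Mul(-1, 6), Mul(6, -9)))) = Mul(-93, Mul(Pow(-4, -1), Add(35, -6, -54))) = Mul(-93, Mul(Rational(-1, 4), -25)) = Mul(-93, Rational(25, 4)) = Rational(-2325, 4)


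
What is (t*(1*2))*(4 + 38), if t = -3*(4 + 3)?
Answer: -1764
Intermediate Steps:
t = -21 (t = -3*7 = -21)
(t*(1*2))*(4 + 38) = (-21*2)*(4 + 38) = -21*2*42 = -42*42 = -1764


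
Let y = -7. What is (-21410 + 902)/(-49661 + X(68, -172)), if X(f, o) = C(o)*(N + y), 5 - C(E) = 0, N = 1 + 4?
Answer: 6836/16557 ≈ 0.41288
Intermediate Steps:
N = 5
C(E) = 5 (C(E) = 5 - 1*0 = 5 + 0 = 5)
X(f, o) = -10 (X(f, o) = 5*(5 - 7) = 5*(-2) = -10)
(-21410 + 902)/(-49661 + X(68, -172)) = (-21410 + 902)/(-49661 - 10) = -20508/(-49671) = -20508*(-1/49671) = 6836/16557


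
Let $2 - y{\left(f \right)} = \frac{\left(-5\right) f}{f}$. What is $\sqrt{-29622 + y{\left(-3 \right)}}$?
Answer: $i \sqrt{29615} \approx 172.09 i$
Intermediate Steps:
$y{\left(f \right)} = 7$ ($y{\left(f \right)} = 2 - \frac{\left(-5\right) f}{f} = 2 - -5 = 2 + 5 = 7$)
$\sqrt{-29622 + y{\left(-3 \right)}} = \sqrt{-29622 + 7} = \sqrt{-29615} = i \sqrt{29615}$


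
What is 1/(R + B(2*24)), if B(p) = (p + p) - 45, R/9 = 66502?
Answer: 1/598569 ≈ 1.6707e-6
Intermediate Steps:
R = 598518 (R = 9*66502 = 598518)
B(p) = -45 + 2*p (B(p) = 2*p - 45 = -45 + 2*p)
1/(R + B(2*24)) = 1/(598518 + (-45 + 2*(2*24))) = 1/(598518 + (-45 + 2*48)) = 1/(598518 + (-45 + 96)) = 1/(598518 + 51) = 1/598569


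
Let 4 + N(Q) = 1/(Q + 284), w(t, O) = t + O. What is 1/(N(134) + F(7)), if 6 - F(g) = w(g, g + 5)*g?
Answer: -418/54757 ≈ -0.0076337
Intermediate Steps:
w(t, O) = O + t
N(Q) = -4 + 1/(284 + Q) (N(Q) = -4 + 1/(Q + 284) = -4 + 1/(284 + Q))
F(g) = 6 - g*(5 + 2*g) (F(g) = 6 - ((g + 5) + g)*g = 6 - ((5 + g) + g)*g = 6 - (5 + 2*g)*g = 6 - g*(5 + 2*g))
1/(N(134) + F(7)) = 1/((-1135 - 4*134)/(284 + 134) + (6 - 1*7*(5 + 2*7))) = 1/((-1135 - 536)/418 + (6 - 1*7*(5 + 14))) = 1/((1/418)*(-1671) + (6 - 1*7*19)) = 1/(-1671/418 + (6 - 133)) = 1/(-1671/418 - 127) = 1/(-54757/418) = -418/54757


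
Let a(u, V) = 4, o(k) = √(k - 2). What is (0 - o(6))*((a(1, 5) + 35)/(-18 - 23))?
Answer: 78/41 ≈ 1.9024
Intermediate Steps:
o(k) = √(-2 + k)
(0 - o(6))*((a(1, 5) + 35)/(-18 - 23)) = (0 - √(-2 + 6))*((4 + 35)/(-18 - 23)) = (0 - √4)*(39/(-41)) = (0 - 1*2)*(39*(-1/41)) = (0 - 2)*(-39/41) = -2*(-39/41) = 78/41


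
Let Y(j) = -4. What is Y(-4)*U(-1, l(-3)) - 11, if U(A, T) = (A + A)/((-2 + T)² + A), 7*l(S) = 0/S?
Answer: -25/3 ≈ -8.3333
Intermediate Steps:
l(S) = 0 (l(S) = (0/S)/7 = (⅐)*0 = 0)
U(A, T) = 2*A/(A + (-2 + T)²) (U(A, T) = (2*A)/(A + (-2 + T)²) = 2*A/(A + (-2 + T)²))
Y(-4)*U(-1, l(-3)) - 11 = -8*(-1)/(-1 + (-2 + 0)²) - 11 = -8*(-1)/(-1 + (-2)²) - 11 = -8*(-1)/(-1 + 4) - 11 = -8*(-1)/3 - 11 = -4*(-⅔) - 11 = 8/3 - 11 = -25/3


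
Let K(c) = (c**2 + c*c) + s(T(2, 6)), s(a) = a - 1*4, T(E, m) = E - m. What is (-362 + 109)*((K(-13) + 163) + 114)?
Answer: -153571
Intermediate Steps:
s(a) = -4 + a (s(a) = a - 4 = -4 + a)
K(c) = -8 + 2*c**2 (K(c) = (c**2 + c*c) + (-4 + (2 - 1*6)) = (c**2 + c**2) + (-4 + (2 - 6)) = 2*c**2 + (-4 - 4) = 2*c**2 - 8 = -8 + 2*c**2)
(-362 + 109)*((K(-13) + 163) + 114) = (-362 + 109)*(((-8 + 2*(-13)**2) + 163) + 114) = -253*(((-8 + 2*169) + 163) + 114) = -253*(((-8 + 338) + 163) + 114) = -253*((330 + 163) + 114) = -253*(493 + 114) = -253*607 = -153571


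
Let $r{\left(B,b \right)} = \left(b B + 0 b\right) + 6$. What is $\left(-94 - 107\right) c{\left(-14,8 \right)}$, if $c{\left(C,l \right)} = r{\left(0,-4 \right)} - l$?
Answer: $402$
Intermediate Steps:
$r{\left(B,b \right)} = 6 + B b$ ($r{\left(B,b \right)} = \left(B b + 0\right) + 6 = B b + 6 = 6 + B b$)
$c{\left(C,l \right)} = 6 - l$ ($c{\left(C,l \right)} = \left(6 + 0 \left(-4\right)\right) - l = \left(6 + 0\right) - l = 6 - l$)
$\left(-94 - 107\right) c{\left(-14,8 \right)} = \left(-94 - 107\right) \left(6 - 8\right) = - 201 \left(6 - 8\right) = \left(-201\right) \left(-2\right) = 402$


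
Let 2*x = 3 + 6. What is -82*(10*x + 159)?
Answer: -16728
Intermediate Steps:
x = 9/2 (x = (3 + 6)/2 = (½)*9 = 9/2 ≈ 4.5000)
-82*(10*x + 159) = -82*(10*(9/2) + 159) = -82*(45 + 159) = -82*204 = -16728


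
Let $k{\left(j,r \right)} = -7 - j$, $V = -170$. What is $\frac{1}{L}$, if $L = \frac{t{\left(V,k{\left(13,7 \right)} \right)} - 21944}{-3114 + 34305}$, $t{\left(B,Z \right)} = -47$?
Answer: $- \frac{31191}{21991} \approx -1.4184$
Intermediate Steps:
$L = - \frac{21991}{31191}$ ($L = \frac{-47 - 21944}{-3114 + 34305} = - \frac{21991}{31191} \approx -0.70504$)
$\frac{1}{L} = \frac{1}{- \frac{21991}{31191}} = - \frac{31191}{21991}$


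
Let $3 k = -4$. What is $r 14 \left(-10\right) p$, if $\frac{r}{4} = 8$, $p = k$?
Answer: $\frac{17920}{3} \approx 5973.3$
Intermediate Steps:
$k = - \frac{4}{3}$ ($k = \frac{1}{3} \left(-4\right) = - \frac{4}{3} \approx -1.3333$)
$p = - \frac{4}{3} \approx -1.3333$
$r = 32$ ($r = 4 \cdot 8 = 32$)
$r 14 \left(-10\right) p = 32 \cdot 14 \left(-10\right) \left(- \frac{4}{3}\right) = 32 \left(\left(-140\right) \left(- \frac{4}{3}\right)\right) = 32 \cdot \frac{560}{3} = \frac{17920}{3}$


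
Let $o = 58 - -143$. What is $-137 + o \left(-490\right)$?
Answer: $-98627$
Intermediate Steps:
$o = 201$ ($o = 58 + 143 = 201$)
$-137 + o \left(-490\right) = -137 + 201 \left(-490\right) = -137 - 98490 = -98627$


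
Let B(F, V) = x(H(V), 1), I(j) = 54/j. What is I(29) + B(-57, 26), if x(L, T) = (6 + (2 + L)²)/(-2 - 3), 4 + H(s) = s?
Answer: -16608/145 ≈ -114.54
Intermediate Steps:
H(s) = -4 + s
x(L, T) = -6/5 - (2 + L)²/5 (x(L, T) = (6 + (2 + L)²)/(-5) = (6 + (2 + L)²)*(-⅕) = -6/5 - (2 + L)²/5)
B(F, V) = -6/5 - (-2 + V)²/5 (B(F, V) = -6/5 - (2 + (-4 + V))²/5 = -6/5 - (-2 + V)²/5)
I(29) + B(-57, 26) = 54/29 + (-6/5 - (-2 + 26)²/5) = 54*(1/29) + (-6/5 - ⅕*24²) = 54/29 + (-6/5 - ⅕*576) = 54/29 + (-6/5 - 576/5) = 54/29 - 582/5 = -16608/145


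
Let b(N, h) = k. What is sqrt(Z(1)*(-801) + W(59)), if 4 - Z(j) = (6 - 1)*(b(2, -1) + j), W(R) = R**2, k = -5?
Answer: I*sqrt(15743) ≈ 125.47*I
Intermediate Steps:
b(N, h) = -5
Z(j) = 29 - 5*j (Z(j) = 4 - (6 - 1)*(-5 + j) = 4 - 5*(-5 + j) = 4 - (-25 + 5*j) = 4 + (25 - 5*j) = 29 - 5*j)
sqrt(Z(1)*(-801) + W(59)) = sqrt((29 - 5*1)*(-801) + 59**2) = sqrt((29 - 5)*(-801) + 3481) = sqrt(24*(-801) + 3481) = sqrt(-19224 + 3481) = sqrt(-15743) = I*sqrt(15743)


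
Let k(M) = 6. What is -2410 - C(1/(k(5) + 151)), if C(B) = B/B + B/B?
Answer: -2412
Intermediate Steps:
C(B) = 2 (C(B) = 1 + 1 = 2)
-2410 - C(1/(k(5) + 151)) = -2410 - 1*2 = -2410 - 2 = -2412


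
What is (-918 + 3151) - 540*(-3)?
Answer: 3853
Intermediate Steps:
(-918 + 3151) - 540*(-3) = 2233 + 1620 = 3853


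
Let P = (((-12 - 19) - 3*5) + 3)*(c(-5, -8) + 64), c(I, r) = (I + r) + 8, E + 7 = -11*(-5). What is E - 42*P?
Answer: 106602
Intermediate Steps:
E = 48 (E = -7 - 11*(-5) = -7 + 55 = 48)
c(I, r) = 8 + I + r
P = -2537 (P = (((-12 - 19) - 3*5) + 3)*((8 - 5 - 8) + 64) = ((-31 - 15) + 3)*(-5 + 64) = (-46 + 3)*59 = -43*59 = -2537)
E - 42*P = 48 - 42*(-2537) = 48 + 106554 = 106602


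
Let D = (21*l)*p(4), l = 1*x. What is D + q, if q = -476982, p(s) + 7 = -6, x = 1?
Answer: -477255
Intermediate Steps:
p(s) = -13 (p(s) = -7 - 6 = -13)
l = 1 (l = 1*1 = 1)
D = -273 (D = (21*1)*(-13) = 21*(-13) = -273)
D + q = -273 - 476982 = -477255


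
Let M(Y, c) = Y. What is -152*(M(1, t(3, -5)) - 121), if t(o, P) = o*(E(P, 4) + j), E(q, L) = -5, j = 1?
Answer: 18240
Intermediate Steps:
t(o, P) = -4*o (t(o, P) = o*(-5 + 1) = o*(-4) = -4*o)
-152*(M(1, t(3, -5)) - 121) = -152*(1 - 121) = -152*(-120) = 18240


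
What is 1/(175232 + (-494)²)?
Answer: 1/419268 ≈ 2.3851e-6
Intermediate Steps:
1/(175232 + (-494)²) = 1/(175232 + 244036) = 1/419268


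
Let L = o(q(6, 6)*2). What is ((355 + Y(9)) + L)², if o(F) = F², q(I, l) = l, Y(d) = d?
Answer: 258064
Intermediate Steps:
L = 144 (L = (6*2)² = 12² = 144)
((355 + Y(9)) + L)² = ((355 + 9) + 144)² = (364 + 144)² = 508² = 258064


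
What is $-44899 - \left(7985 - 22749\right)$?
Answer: $-30135$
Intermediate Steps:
$-44899 - \left(7985 - 22749\right) = -44899 - -14764 = -44899 + 14764 = -30135$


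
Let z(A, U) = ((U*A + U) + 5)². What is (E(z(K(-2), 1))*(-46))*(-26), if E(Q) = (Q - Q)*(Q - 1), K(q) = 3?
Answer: 0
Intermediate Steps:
z(A, U) = (5 + U + A*U)² (z(A, U) = ((A*U + U) + 5)² = ((U + A*U) + 5)² = (5 + U + A*U)²)
E(Q) = 0 (E(Q) = 0*(-1 + Q) = 0)
(E(z(K(-2), 1))*(-46))*(-26) = (0*(-46))*(-26) = 0*(-26) = 0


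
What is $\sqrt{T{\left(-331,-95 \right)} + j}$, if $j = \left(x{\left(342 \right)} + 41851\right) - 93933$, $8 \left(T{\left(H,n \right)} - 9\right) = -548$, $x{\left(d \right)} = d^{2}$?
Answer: $\frac{3 \sqrt{28810}}{2} \approx 254.6$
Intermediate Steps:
$T{\left(H,n \right)} = - \frac{119}{2}$ ($T{\left(H,n \right)} = 9 + \frac{1}{8} \left(-548\right) = 9 - \frac{137}{2} = - \frac{119}{2}$)
$j = 64882$ ($j = \left(342^{2} + 41851\right) - 93933 = \left(116964 + 41851\right) - 93933 = 158815 - 93933 = 64882$)
$\sqrt{T{\left(-331,-95 \right)} + j} = \sqrt{- \frac{119}{2} + 64882} = \sqrt{\frac{129645}{2}} = \frac{3 \sqrt{28810}}{2}$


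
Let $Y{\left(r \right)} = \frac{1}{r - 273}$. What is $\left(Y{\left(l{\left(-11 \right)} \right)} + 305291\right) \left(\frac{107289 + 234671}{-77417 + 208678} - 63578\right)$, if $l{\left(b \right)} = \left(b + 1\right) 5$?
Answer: $- \frac{43309951048006464}{2231437} \approx -1.9409 \cdot 10^{10}$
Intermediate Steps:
$l{\left(b \right)} = 5 + 5 b$ ($l{\left(b \right)} = \left(1 + b\right) 5 = 5 + 5 b$)
$Y{\left(r \right)} = \frac{1}{-273 + r}$
$\left(Y{\left(l{\left(-11 \right)} \right)} + 305291\right) \left(\frac{107289 + 234671}{-77417 + 208678} - 63578\right) = \left(\frac{1}{-273 + \left(5 + 5 \left(-11\right)\right)} + 305291\right) \left(\frac{107289 + 234671}{-77417 + 208678} - 63578\right) = \left(\frac{1}{-273 + \left(5 - 55\right)} + 305291\right) \left(\frac{341960}{131261} - 63578\right) = \left(\frac{1}{-273 - 50} + 305291\right) \left(341960 \cdot \frac{1}{131261} - 63578\right) = \left(\frac{1}{-323} + 305291\right) \left(\frac{341960}{131261} - 63578\right) = \left(- \frac{1}{323} + 305291\right) \left(- \frac{8344969898}{131261}\right) = \frac{98608992}{323} \left(- \frac{8344969898}{131261}\right) = - \frac{43309951048006464}{2231437}$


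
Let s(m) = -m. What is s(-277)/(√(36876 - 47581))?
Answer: -277*I*√10705/10705 ≈ -2.6772*I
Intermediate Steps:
s(-277)/(√(36876 - 47581)) = (-1*(-277))/(√(36876 - 47581)) = 277/(√(-10705)) = 277/((I*√10705)) = 277*(-I*√10705/10705) = -277*I*√10705/10705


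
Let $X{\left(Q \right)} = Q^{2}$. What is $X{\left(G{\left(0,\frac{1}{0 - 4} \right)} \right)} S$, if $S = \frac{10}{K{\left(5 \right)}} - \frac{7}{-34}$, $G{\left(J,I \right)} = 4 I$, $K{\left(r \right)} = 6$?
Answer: $\frac{191}{102} \approx 1.8725$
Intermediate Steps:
$S = \frac{191}{102}$ ($S = \frac{10}{6} - \frac{7}{-34} = 10 \cdot \frac{1}{6} - - \frac{7}{34} = \frac{5}{3} + \frac{7}{34} = \frac{191}{102} \approx 1.8725$)
$X{\left(G{\left(0,\frac{1}{0 - 4} \right)} \right)} S = \left(\frac{4}{0 - 4}\right)^{2} \cdot \frac{191}{102} = \left(\frac{4}{-4}\right)^{2} \cdot \frac{191}{102} = \left(4 \left(- \frac{1}{4}\right)\right)^{2} \cdot \frac{191}{102} = \left(-1\right)^{2} \cdot \frac{191}{102} = 1 \cdot \frac{191}{102} = \frac{191}{102}$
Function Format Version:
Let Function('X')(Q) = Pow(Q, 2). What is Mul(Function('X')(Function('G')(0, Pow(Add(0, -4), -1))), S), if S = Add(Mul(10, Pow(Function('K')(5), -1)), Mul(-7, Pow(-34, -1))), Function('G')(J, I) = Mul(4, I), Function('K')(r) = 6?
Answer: Rational(191, 102) ≈ 1.8725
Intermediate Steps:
S = Rational(191, 102) (S = Add(Mul(10, Pow(6, -1)), Mul(-7, Pow(-34, -1))) = Add(Mul(10, Rational(1, 6)), Mul(-7, Rational(-1, 34))) = Add(Rational(5, 3), Rational(7, 34)) = Rational(191, 102) ≈ 1.8725)
Mul(Function('X')(Function('G')(0, Pow(Add(0, -4), -1))), S) = Mul(Pow(Mul(4, Pow(Add(0, -4), -1)), 2), Rational(191, 102)) = Mul(Pow(Mul(4, Pow(-4, -1)), 2), Rational(191, 102)) = Mul(Pow(Mul(4, Rational(-1, 4)), 2), Rational(191, 102)) = Mul(Pow(-1, 2), Rational(191, 102)) = Mul(1, Rational(191, 102)) = Rational(191, 102)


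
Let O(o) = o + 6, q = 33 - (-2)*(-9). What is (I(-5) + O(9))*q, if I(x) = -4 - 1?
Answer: 150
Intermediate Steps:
I(x) = -5
q = 15 (q = 33 - 1*18 = 33 - 18 = 15)
O(o) = 6 + o
(I(-5) + O(9))*q = (-5 + (6 + 9))*15 = (-5 + 15)*15 = 10*15 = 150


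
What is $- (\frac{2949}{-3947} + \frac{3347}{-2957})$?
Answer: $\frac{21930802}{11671279} \approx 1.879$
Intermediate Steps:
$- (\frac{2949}{-3947} + \frac{3347}{-2957}) = - (2949 \left(- \frac{1}{3947}\right) + 3347 \left(- \frac{1}{2957}\right)) = - (- \frac{2949}{3947} - \frac{3347}{2957}) = \left(-1\right) \left(- \frac{21930802}{11671279}\right) = \frac{21930802}{11671279}$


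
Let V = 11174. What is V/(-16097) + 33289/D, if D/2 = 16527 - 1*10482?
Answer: 400759373/194612730 ≈ 2.0593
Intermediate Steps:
D = 12090 (D = 2*(16527 - 1*10482) = 2*(16527 - 10482) = 2*6045 = 12090)
V/(-16097) + 33289/D = 11174/(-16097) + 33289/12090 = 11174*(-1/16097) + 33289*(1/12090) = -11174/16097 + 33289/12090 = 400759373/194612730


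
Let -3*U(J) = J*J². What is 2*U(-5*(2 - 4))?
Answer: -2000/3 ≈ -666.67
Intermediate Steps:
U(J) = -J³/3 (U(J) = -J*J²/3 = -J³/3)
2*U(-5*(2 - 4)) = 2*(-(-125*(2 - 4)³)/3) = 2*(-(-5*(-2))³/3) = 2*(-⅓*10³) = 2*(-⅓*1000) = 2*(-1000/3) = -2000/3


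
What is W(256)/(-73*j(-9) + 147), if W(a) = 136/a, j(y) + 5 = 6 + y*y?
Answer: -17/186848 ≈ -9.0983e-5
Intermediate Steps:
j(y) = 1 + y² (j(y) = -5 + (6 + y*y) = -5 + (6 + y²) = 1 + y²)
W(256)/(-73*j(-9) + 147) = (136/256)/(-73*(1 + (-9)²) + 147) = (136*(1/256))/(-73*(1 + 81) + 147) = 17/(32*(-73*82 + 147)) = 17/(32*(-5986 + 147)) = (17/32)/(-5839) = (17/32)*(-1/5839) = -17/186848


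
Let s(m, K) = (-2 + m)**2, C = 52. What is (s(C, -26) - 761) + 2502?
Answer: 4241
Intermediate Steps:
(s(C, -26) - 761) + 2502 = ((-2 + 52)**2 - 761) + 2502 = (50**2 - 761) + 2502 = (2500 - 761) + 2502 = 1739 + 2502 = 4241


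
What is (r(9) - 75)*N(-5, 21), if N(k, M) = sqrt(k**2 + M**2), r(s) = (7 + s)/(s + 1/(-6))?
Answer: -3879*sqrt(466)/53 ≈ -1579.9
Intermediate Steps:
r(s) = (7 + s)/(-1/6 + s) (r(s) = (7 + s)/(s - 1/6) = (7 + s)/(-1/6 + s))
N(k, M) = sqrt(M**2 + k**2)
(r(9) - 75)*N(-5, 21) = (6*(7 + 9)/(-1 + 6*9) - 75)*sqrt(21**2 + (-5)**2) = (6*16/(-1 + 54) - 75)*sqrt(441 + 25) = (6*16/53 - 75)*sqrt(466) = (6*(1/53)*16 - 75)*sqrt(466) = (96/53 - 75)*sqrt(466) = -3879*sqrt(466)/53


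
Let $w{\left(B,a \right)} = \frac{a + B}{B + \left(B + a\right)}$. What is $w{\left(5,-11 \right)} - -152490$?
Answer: $152496$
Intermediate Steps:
$w{\left(B,a \right)} = \frac{B + a}{a + 2 B}$
$w{\left(5,-11 \right)} - -152490 = \frac{5 - 11}{-11 + 2 \cdot 5} - -152490 = \frac{1}{-11 + 10} \left(-6\right) + 152490 = \frac{1}{-1} \left(-6\right) + 152490 = \left(-1\right) \left(-6\right) + 152490 = 6 + 152490 = 152496$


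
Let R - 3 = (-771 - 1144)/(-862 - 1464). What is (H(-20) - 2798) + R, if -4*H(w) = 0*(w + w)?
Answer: -6499255/2326 ≈ -2794.2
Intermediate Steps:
H(w) = 0 (H(w) = -0*(w + w) = -0*2*w = -¼*0 = 0)
R = 8893/2326 (R = 3 + (-771 - 1144)/(-862 - 1464) = 3 - 1915/(-2326) = 3 - 1915*(-1/2326) = 3 + 1915/2326 = 8893/2326 ≈ 3.8233)
(H(-20) - 2798) + R = (0 - 2798) + 8893/2326 = -2798 + 8893/2326 = -6499255/2326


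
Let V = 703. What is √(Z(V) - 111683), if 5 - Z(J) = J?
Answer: I*√112381 ≈ 335.23*I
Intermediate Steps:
Z(J) = 5 - J
√(Z(V) - 111683) = √((5 - 1*703) - 111683) = √((5 - 703) - 111683) = √(-698 - 111683) = √(-112381) = I*√112381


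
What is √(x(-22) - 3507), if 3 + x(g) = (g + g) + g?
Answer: 2*I*√894 ≈ 59.8*I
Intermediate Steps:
x(g) = -3 + 3*g (x(g) = -3 + ((g + g) + g) = -3 + (2*g + g) = -3 + 3*g)
√(x(-22) - 3507) = √((-3 + 3*(-22)) - 3507) = √((-3 - 66) - 3507) = √(-69 - 3507) = √(-3576) = 2*I*√894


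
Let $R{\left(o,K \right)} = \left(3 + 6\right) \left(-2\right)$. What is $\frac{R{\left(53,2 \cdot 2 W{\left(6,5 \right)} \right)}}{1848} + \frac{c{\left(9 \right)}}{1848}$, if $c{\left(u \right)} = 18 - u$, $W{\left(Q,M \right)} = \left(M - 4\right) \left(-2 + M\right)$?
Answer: $- \frac{3}{616} \approx -0.0048701$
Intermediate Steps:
$W{\left(Q,M \right)} = \left(-4 + M\right) \left(-2 + M\right)$
$R{\left(o,K \right)} = -18$ ($R{\left(o,K \right)} = 9 \left(-2\right) = -18$)
$\frac{R{\left(53,2 \cdot 2 W{\left(6,5 \right)} \right)}}{1848} + \frac{c{\left(9 \right)}}{1848} = - \frac{18}{1848} + \frac{18 - 9}{1848} = \left(-18\right) \frac{1}{1848} + \left(18 - 9\right) \frac{1}{1848} = - \frac{3}{308} + 9 \cdot \frac{1}{1848} = - \frac{3}{308} + \frac{3}{616} = - \frac{3}{616}$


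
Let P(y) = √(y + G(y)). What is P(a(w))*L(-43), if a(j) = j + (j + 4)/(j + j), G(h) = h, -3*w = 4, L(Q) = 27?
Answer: 9*I*√42 ≈ 58.327*I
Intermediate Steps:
w = -4/3 (w = -⅓*4 = -4/3 ≈ -1.3333)
a(j) = j + (4 + j)/(2*j) (a(j) = j + (4 + j)/((2*j)) = j + (4 + j)*(1/(2*j)) = j + (4 + j)/(2*j))
P(y) = √2*√y (P(y) = √(y + y) = √(2*y) = √2*√y)
P(a(w))*L(-43) = (√2*√(½ - 4/3 + 2/(-4/3)))*27 = (√2*√(½ - 4/3 + 2*(-¾)))*27 = (√2*√(½ - 4/3 - 3/2))*27 = (√2*√(-7/3))*27 = (√2*(I*√21/3))*27 = (I*√42/3)*27 = 9*I*√42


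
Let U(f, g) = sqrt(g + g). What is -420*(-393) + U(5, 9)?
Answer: 165060 + 3*sqrt(2) ≈ 1.6506e+5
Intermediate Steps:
U(f, g) = sqrt(2)*sqrt(g) (U(f, g) = sqrt(2*g) = sqrt(2)*sqrt(g))
-420*(-393) + U(5, 9) = -420*(-393) + sqrt(2)*sqrt(9) = 165060 + sqrt(2)*3 = 165060 + 3*sqrt(2)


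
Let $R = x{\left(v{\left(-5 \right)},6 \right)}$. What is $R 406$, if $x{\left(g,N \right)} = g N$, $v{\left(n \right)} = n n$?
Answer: $60900$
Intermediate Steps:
$v{\left(n \right)} = n^{2}$
$x{\left(g,N \right)} = N g$
$R = 150$ ($R = 6 \left(-5\right)^{2} = 6 \cdot 25 = 150$)
$R 406 = 150 \cdot 406 = 60900$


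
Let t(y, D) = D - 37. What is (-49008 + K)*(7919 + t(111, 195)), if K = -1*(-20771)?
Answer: -228070249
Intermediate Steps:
K = 20771
t(y, D) = -37 + D
(-49008 + K)*(7919 + t(111, 195)) = (-49008 + 20771)*(7919 + (-37 + 195)) = -28237*(7919 + 158) = -28237*8077 = -228070249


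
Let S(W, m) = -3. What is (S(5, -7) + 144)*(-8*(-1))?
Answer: 1128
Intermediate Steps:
(S(5, -7) + 144)*(-8*(-1)) = (-3 + 144)*(-8*(-1)) = 141*8 = 1128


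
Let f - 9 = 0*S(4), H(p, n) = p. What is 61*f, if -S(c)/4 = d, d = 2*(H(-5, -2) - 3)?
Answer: 549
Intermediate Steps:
d = -16 (d = 2*(-5 - 3) = 2*(-8) = -16)
S(c) = 64 (S(c) = -4*(-16) = 64)
f = 9 (f = 9 + 0*64 = 9 + 0 = 9)
61*f = 61*9 = 549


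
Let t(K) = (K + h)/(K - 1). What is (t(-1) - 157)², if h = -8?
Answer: 93025/4 ≈ 23256.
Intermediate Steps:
t(K) = (-8 + K)/(-1 + K) (t(K) = (K - 8)/(K - 1) = (-8 + K)/(-1 + K))
(t(-1) - 157)² = ((-8 - 1)/(-1 - 1) - 157)² = (-9/(-2) - 157)² = (-½*(-9) - 157)² = (9/2 - 157)² = (-305/2)² = 93025/4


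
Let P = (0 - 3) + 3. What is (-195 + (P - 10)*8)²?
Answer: 75625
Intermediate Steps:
P = 0 (P = -3 + 3 = 0)
(-195 + (P - 10)*8)² = (-195 + (0 - 10)*8)² = (-195 - 10*8)² = (-195 - 80)² = (-275)² = 75625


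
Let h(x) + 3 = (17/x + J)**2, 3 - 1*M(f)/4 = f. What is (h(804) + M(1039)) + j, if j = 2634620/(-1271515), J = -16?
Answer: -640075854274513/164385528048 ≈ -3893.8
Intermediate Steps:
M(f) = 12 - 4*f
h(x) = -3 + (-16 + 17/x)**2 (h(x) = -3 + (17/x - 16)**2 = -3 + (-16 + 17/x)**2)
j = -526924/254303 (j = 2634620*(-1/1271515) = -526924/254303 ≈ -2.0720)
(h(804) + M(1039)) + j = ((253 - 544/804 + 289/804**2) + (12 - 4*1039)) - 526924/254303 = ((253 - 544*1/804 + 289*(1/646416)) + (12 - 4156)) - 526924/254303 = ((253 - 136/201 + 289/646416) - 4144) - 526924/254303 = (163106161/646416 - 4144) - 526924/254303 = -2515641743/646416 - 526924/254303 = -640075854274513/164385528048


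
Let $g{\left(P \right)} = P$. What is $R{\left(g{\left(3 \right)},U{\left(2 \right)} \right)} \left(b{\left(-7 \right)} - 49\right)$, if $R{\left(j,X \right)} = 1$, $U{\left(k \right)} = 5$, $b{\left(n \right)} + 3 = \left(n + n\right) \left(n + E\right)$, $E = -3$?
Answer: $88$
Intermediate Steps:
$b{\left(n \right)} = -3 + 2 n \left(-3 + n\right)$ ($b{\left(n \right)} = -3 + \left(n + n\right) \left(n - 3\right) = -3 + 2 n \left(-3 + n\right)$)
$R{\left(g{\left(3 \right)},U{\left(2 \right)} \right)} \left(b{\left(-7 \right)} - 49\right) = 1 \left(\left(-3 - -42 + 2 \left(-7\right)^{2}\right) - 49\right) = 1 \left(\left(-3 + 42 + 2 \cdot 49\right) - 49\right) = 1 \left(\left(-3 + 42 + 98\right) - 49\right) = 1 \left(137 - 49\right) = 1 \cdot 88 = 88$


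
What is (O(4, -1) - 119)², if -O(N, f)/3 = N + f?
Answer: 16384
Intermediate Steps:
O(N, f) = -3*N - 3*f (O(N, f) = -3*(N + f) = -3*N - 3*f)
(O(4, -1) - 119)² = ((-3*4 - 3*(-1)) - 119)² = ((-12 + 3) - 119)² = (-9 - 119)² = (-128)² = 16384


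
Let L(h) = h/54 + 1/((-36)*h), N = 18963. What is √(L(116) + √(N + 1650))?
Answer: √(2341083 + 1089936*√20613)/1044 ≈ 12.071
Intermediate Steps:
L(h) = -1/(36*h) + h/54 (L(h) = h*(1/54) - 1/(36*h) = h/54 - 1/(36*h) = -1/(36*h) + h/54)
√(L(116) + √(N + 1650)) = √((-1/36/116 + (1/54)*116) + √(18963 + 1650)) = √((-1/36*1/116 + 58/27) + √20613) = √((-1/4176 + 58/27) + √20613) = √(26909/12528 + √20613)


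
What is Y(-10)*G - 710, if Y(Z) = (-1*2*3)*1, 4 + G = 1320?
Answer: -8606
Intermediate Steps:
G = 1316 (G = -4 + 1320 = 1316)
Y(Z) = -6 (Y(Z) = -2*3*1 = -6*1 = -6)
Y(-10)*G - 710 = -6*1316 - 710 = -7896 - 710 = -8606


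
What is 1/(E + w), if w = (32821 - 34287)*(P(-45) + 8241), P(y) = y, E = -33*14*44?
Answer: -1/12035664 ≈ -8.3086e-8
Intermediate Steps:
E = -20328 (E = -462*44 = -20328)
w = -12015336 (w = (32821 - 34287)*(-45 + 8241) = -1466*8196 = -12015336)
1/(E + w) = 1/(-20328 - 12015336) = 1/(-12035664) = -1/12035664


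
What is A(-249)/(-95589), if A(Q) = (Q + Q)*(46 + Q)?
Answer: -33698/31863 ≈ -1.0576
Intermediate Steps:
A(Q) = 2*Q*(46 + Q) (A(Q) = (2*Q)*(46 + Q) = 2*Q*(46 + Q))
A(-249)/(-95589) = (2*(-249)*(46 - 249))/(-95589) = (2*(-249)*(-203))*(-1/95589) = 101094*(-1/95589) = -33698/31863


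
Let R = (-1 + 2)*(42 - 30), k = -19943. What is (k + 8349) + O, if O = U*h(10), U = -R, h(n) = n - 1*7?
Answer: -11630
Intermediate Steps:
h(n) = -7 + n (h(n) = n - 7 = -7 + n)
R = 12 (R = 1*12 = 12)
U = -12 (U = -1*12 = -12)
O = -36 (O = -12*(-7 + 10) = -12*3 = -36)
(k + 8349) + O = (-19943 + 8349) - 36 = -11594 - 36 = -11630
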